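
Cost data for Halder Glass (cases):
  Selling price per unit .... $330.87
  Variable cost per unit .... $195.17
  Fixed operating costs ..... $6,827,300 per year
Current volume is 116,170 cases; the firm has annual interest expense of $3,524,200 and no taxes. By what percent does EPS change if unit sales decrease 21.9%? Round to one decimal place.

-63.8%

At 116,170 units, contribution = 116,170 × $135.70 = $15,764,269.00.
Operating income = contribution − fixed costs = $15,764,269.00 − $6,827,300 = $8,936,969.00.
Interest = $3,524,200.00, so EBIT − I = $5,412,769.00.
DCL = total CM / (EBIT − I) = $15,764,269.00 / $5,412,769.00 = 2.9124.
%ΔEPS = DCL × %ΔSales = 2.9124 × -21.9% = -63.8%.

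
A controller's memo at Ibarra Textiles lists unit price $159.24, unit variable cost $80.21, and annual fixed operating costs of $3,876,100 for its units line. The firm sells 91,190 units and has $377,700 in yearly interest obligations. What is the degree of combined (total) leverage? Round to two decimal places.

2.44

Total contribution margin = 91,190 × $79.03 = $7,206,745.70.
Operating income = contribution − fixed costs = $7,206,745.70 − $3,876,100 = $3,330,645.70. Interest = $377,700.00, so EBIT − I = $2,952,945.70.
Degree of total leverage = total CM / (EBIT − interest) = $7,206,745.70 / $2,952,945.70 = 2.4405.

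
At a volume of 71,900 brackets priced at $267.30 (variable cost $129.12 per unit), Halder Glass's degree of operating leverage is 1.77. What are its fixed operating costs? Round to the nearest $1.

$4,322,067

Contribution at this volume is 71,900 × $138.18 = $9,935,142.00.
Since DOL = CM ÷ EBIT, EBIT = $9,935,142.00 ÷ 1.77 = $5,613,074.58.
Fixed costs = CM − EBIT = $9,935,142.00 − $5,613,074.58 = $4,322,067.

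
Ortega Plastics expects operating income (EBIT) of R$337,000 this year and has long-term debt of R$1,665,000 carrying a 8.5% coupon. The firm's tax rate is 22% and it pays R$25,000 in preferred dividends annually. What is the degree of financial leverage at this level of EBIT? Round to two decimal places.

Interest = R$141,525.00.
Pre-tax preferred-dividend burden = R$25,000 ÷ (1 − 0.22) = R$32,051.28.
DFL = EBIT ÷ [EBIT − I − D_p/(1−t)] = R$337,000 ÷ [R$337,000 − R$141,525.00 − R$32,051.28] = R$337,000 ÷ R$163,423.72 = 2.0621.

2.06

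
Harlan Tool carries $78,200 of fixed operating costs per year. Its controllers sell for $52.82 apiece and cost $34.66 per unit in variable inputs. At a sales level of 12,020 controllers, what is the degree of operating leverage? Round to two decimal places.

Contribution at this volume is 12,020 × $18.16 = $218,283.20.
Subtracting fixed costs: EBIT = $218,283.20 − $78,200 = $140,083.20.
DOL = contribution ÷ EBIT = $218,283.20 ÷ $140,083.20 = 1.5582.

1.56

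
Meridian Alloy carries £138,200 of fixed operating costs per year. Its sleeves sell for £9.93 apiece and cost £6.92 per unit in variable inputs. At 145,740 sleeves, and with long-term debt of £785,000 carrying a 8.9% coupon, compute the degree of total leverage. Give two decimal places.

Total contribution margin = 145,740 × £3.01 = £438,677.40.
Operating income = contribution − fixed costs = £438,677.40 − £138,200 = £300,477.40. Interest = £69,865.00.
DOL = £438,677.40 ÷ £300,477.40 = 1.4599; DFL = £300,477.40 ÷ £230,612.40 = 1.3030.
DCL = DOL × DFL = 1.4599 × 1.3030 = 1.9022.

1.90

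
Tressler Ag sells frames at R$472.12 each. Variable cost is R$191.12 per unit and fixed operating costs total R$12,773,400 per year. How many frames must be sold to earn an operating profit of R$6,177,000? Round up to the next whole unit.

Each unit contributes R$472.12 − R$191.12 = R$281.00.
Need Q such that Q × R$281.00 − R$12,773,400 = R$6,177,000, i.e. Q = R$18,950,400 / R$281.00 = 67,439.15 → 67,440.

67,440 frames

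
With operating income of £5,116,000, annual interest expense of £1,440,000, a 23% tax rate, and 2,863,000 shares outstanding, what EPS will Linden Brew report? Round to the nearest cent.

£0.99

Pre-tax income = £5,116,000 − £1,440,000.00 = £3,676,000.00.
After tax at 23%: net income = £3,676,000.00 × 0.77 = £2,830,520.00.
Per share: £2,830,520.00 / 2,863,000 shares = £0.99.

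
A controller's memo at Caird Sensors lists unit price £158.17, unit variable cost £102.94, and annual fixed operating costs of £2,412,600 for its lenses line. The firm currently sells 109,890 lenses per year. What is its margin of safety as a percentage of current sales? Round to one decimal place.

Unit CM = price − variable cost = £158.17 − £102.94 = £55.23. Break-even units = £2,412,600 ÷ £55.23 = 43,682.78; break-even revenue = 43,682.78 × £158.17 = £6,909,305.49.
Actual sales revenue = 109,890 × £158.17 = £17,381,301.30.
Margin of safety = (£17,381,301.30 − £6,909,305.49) ÷ £17,381,301.30 = 60.2%.

60.2%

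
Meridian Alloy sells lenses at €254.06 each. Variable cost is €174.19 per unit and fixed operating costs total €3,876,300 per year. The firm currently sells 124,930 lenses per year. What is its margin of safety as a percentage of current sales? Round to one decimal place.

Each unit contributes €254.06 − €174.19 = €79.87. Break-even units = €3,876,300 ÷ €79.87 = 48,532.62; break-even revenue = 48,532.62 × €254.06 = €12,330,196.29.
Actual sales revenue = 124,930 × €254.06 = €31,739,715.80.
Margin of safety = (€31,739,715.80 − €12,330,196.29) ÷ €31,739,715.80 = 61.2%.

61.2%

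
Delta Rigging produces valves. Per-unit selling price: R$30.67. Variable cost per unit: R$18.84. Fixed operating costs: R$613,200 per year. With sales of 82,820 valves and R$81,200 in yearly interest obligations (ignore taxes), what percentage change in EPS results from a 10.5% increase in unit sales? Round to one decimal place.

Contribution at this volume is 82,820 × R$11.83 = R$979,760.60.
Subtracting fixed costs: EBIT = R$979,760.60 − R$613,200 = R$366,560.60.
Interest = R$81,200.00, so EBIT − I = R$285,360.60.
DCL = total CM / (EBIT − I) = R$979,760.60 / R$285,360.60 = 3.4334.
%ΔEPS = DCL × %ΔSales = 3.4334 × +10.5% = +36.1%.

+36.1%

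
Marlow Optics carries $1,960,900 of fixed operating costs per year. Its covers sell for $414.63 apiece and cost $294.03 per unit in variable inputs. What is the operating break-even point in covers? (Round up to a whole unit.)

Unit CM = price − variable cost = $414.63 − $294.03 = $120.60.
Units to break even: $1,960,900 ÷ $120.60 = 16,259.54, rounded up to 16,260.

16,260 covers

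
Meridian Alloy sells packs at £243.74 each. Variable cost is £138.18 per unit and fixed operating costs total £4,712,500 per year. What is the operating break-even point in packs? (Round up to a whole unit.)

Unit CM = price − variable cost = £243.74 − £138.18 = £105.56.
Break-even volume = fixed costs ÷ CM per unit = £4,712,500 ÷ £105.56 = 44,642.86, so 44,643 packs.

44,643 packs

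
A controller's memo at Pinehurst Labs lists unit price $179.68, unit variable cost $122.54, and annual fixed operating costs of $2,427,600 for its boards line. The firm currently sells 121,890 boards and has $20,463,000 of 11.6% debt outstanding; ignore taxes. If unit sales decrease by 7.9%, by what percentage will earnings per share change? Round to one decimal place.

-25.4%

At 121,890 units, contribution = 121,890 × $57.14 = $6,964,794.60.
Subtracting fixed costs: EBIT = $6,964,794.60 − $2,427,600 = $4,537,194.60.
Interest = $2,373,708.00, so EBIT − I = $2,163,486.60.
DCL = total CM / (EBIT − I) = $6,964,794.60 / $2,163,486.60 = 3.2192.
%ΔEPS = DCL × %ΔSales = 3.2192 × -7.9% = -25.4%.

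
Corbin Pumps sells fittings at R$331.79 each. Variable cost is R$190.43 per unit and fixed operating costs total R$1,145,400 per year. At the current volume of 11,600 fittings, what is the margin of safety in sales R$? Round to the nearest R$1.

Contribution margin per unit = R$331.79 − R$190.43 = R$141.36. Break-even units = R$1,145,400 ÷ R$141.36 = 8,102.72; break-even revenue = 8,102.72 × R$331.79 = R$2,688,400.30.
Actual sales revenue = 11,600 × R$331.79 = R$3,848,764.00.
Margin of safety = R$3,848,764.00 − R$2,688,400.30 = R$1,160,364.

R$1,160,364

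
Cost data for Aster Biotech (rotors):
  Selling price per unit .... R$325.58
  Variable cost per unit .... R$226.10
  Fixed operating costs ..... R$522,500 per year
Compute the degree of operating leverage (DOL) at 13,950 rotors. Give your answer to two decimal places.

Total contribution margin = 13,950 × R$99.48 = R$1,387,746.00.
EBIT = R$1,387,746.00 − R$522,500 = R$865,246.00.
DOL = contribution ÷ EBIT = R$1,387,746.00 ÷ R$865,246.00 = 1.6039.

1.60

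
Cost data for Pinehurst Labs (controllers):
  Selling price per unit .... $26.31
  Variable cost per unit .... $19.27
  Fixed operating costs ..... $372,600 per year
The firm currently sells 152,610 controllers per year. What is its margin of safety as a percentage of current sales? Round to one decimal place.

Contribution margin per unit = $26.31 − $19.27 = $7.04. Break-even units = $372,600 ÷ $7.04 = 52,926.14; break-even revenue = 52,926.14 × $26.31 = $1,392,486.65.
Actual sales revenue = 152,610 × $26.31 = $4,015,169.10.
Margin of safety = ($4,015,169.10 − $1,392,486.65) ÷ $4,015,169.10 = 65.3%.

65.3%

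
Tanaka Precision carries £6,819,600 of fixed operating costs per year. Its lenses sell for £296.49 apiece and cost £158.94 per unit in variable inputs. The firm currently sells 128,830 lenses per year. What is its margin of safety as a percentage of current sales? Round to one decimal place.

61.5%

Contribution margin per unit = £296.49 − £158.94 = £137.55. Break-even units = £6,819,600 ÷ £137.55 = 49,579.06; break-even revenue = 49,579.06 × £296.49 = £14,699,696.14.
Current sales = 128,830 × £296.49 = £38,196,806.70.
Margin of safety = (£38,196,806.70 − £14,699,696.14) ÷ £38,196,806.70 = 61.5%.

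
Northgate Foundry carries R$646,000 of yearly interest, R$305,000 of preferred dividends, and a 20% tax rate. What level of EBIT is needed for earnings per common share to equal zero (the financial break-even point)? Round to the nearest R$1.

R$1,027,250

Grossing the preferred dividend up to pre-tax terms: R$305,000 / (1 − 0.20) = R$381,250.00.
EPS = 0 when EBIT covers interest plus the pre-tax preferred burden: R$646,000 + R$381,250.00 = R$1,027,250.00.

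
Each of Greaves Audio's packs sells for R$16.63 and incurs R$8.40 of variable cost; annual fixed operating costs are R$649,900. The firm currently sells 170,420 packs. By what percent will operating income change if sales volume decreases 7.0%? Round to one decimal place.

At 170,420 units, contribution = 170,420 × R$8.23 = R$1,402,556.60.
Subtracting fixed costs: EBIT = R$1,402,556.60 − R$649,900 = R$752,656.60.
DOL = contribution ÷ EBIT = R$1,402,556.60 ÷ R$752,656.60 = 1.8635.
So EBIT moves 1.8635 × (-7.0%) = -13.0%.

-13.0%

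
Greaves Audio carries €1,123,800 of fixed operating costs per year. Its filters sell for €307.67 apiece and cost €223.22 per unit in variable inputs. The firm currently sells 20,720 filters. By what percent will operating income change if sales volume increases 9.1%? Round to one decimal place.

Contribution at this volume is 20,720 × €84.45 = €1,749,804.00.
Operating income = contribution − fixed costs = €1,749,804.00 − €1,123,800 = €626,004.00.
Degree of operating leverage = €1,749,804.00 / €626,004.00 = 2.7952.
%ΔEBIT = DOL × %ΔSales = 2.7952 × +9.1% = +25.4%.

+25.4%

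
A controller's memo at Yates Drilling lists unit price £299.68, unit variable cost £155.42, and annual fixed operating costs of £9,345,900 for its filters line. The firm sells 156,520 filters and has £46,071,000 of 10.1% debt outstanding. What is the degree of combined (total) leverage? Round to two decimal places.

Contribution at this volume is 156,520 × £144.26 = £22,579,575.20.
Subtracting fixed costs: EBIT = £22,579,575.20 − £9,345,900 = £13,233,675.20. Interest = £4,653,171.00.
DOL = £22,579,575.20 ÷ £13,233,675.20 = 1.7062; DFL = £13,233,675.20 ÷ £8,580,504.20 = 1.5423.
DCL = DOL × DFL = 1.7062 × 1.5423 = 2.6315.

2.63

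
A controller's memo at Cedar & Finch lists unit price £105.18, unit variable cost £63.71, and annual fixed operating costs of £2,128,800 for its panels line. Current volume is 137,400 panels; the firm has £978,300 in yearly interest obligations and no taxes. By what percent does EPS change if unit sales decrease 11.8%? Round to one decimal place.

Total contribution margin = 137,400 × £41.47 = £5,697,978.00.
EBIT = £5,697,978.00 − £2,128,800 = £3,569,178.00.
Interest = £978,300.00, so EBIT − I = £2,590,878.00.
Degree of combined leverage = contribution ÷ (EBIT − I) = £5,697,978.00 ÷ £2,590,878.00 = 2.1992.
%ΔEPS = DCL × %ΔSales = 2.1992 × -11.8% = -26.0%.

-26.0%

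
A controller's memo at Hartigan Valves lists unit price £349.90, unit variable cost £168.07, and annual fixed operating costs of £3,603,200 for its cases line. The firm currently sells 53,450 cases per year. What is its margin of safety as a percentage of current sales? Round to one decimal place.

62.9%

Unit CM = price − variable cost = £349.90 − £168.07 = £181.83. Break-even units = £3,603,200 ÷ £181.83 = 19,816.31; break-even revenue = 19,816.31 × £349.90 = £6,933,727.55.
Current sales = 53,450 × £349.90 = £18,702,155.00.
Margin of safety = (£18,702,155.00 − £6,933,727.55) ÷ £18,702,155.00 = 62.9%.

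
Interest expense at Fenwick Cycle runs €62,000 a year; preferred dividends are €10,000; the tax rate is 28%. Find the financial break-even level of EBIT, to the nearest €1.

Preferred dividends are paid after tax, so their pre-tax equivalent is €10,000 ÷ (1 − 0.28) = €13,888.89.
Financial break-even EBIT = interest + D_p ÷ (1 − t) = €62,000 + €13,888.89 = €75,888.89.

€75,889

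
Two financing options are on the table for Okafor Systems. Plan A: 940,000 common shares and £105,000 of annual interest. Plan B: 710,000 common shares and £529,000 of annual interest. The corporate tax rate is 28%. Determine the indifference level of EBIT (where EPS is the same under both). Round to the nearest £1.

At indifference, (EBIT − 105,000)(1 − t)/940,000 = (EBIT − 529,000)(1 − t)/710,000.
Cancelling (1 − t) and cross-multiplying: 710,000·(EBIT − 105,000) = 940,000·(EBIT − 529,000).
EBIT × (940,000 − 710,000) = 529,000 × 940,000 − 105,000 × 710,000 = 422,710,000,000, so EBIT = 422,710,000,000 ÷ 230,000 = 1,837,869.57.

£1,837,870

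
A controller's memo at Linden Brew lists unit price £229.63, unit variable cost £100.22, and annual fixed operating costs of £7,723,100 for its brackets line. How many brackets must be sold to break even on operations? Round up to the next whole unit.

59,680 brackets

Contribution margin per unit = £229.63 − £100.22 = £129.41.
Break-even Q = £7,723,100 / £129.41 = 59,679.31 → 59,680 brackets.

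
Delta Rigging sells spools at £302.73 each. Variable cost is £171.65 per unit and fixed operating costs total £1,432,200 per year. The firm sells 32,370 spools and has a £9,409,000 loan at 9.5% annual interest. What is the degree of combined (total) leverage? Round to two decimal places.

2.21

Total contribution margin = 32,370 × £131.08 = £4,243,059.60.
Subtracting fixed costs: EBIT = £4,243,059.60 − £1,432,200 = £2,810,859.60. Interest = £893,855.00, so EBIT − I = £1,917,004.60.
DCL = contribution ÷ (EBIT − I) = £4,243,059.60 ÷ £1,917,004.60 = 2.2134.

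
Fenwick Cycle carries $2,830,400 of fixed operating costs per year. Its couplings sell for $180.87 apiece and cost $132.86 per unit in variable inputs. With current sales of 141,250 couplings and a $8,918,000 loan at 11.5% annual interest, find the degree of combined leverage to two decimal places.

2.32

Contribution at this volume is 141,250 × $48.01 = $6,781,412.50.
Subtracting fixed costs: EBIT = $6,781,412.50 − $2,830,400 = $3,951,012.50. Interest = $1,025,570.00, so EBIT − I = $2,925,442.50.
Degree of total leverage = total CM / (EBIT − interest) = $6,781,412.50 / $2,925,442.50 = 2.3181.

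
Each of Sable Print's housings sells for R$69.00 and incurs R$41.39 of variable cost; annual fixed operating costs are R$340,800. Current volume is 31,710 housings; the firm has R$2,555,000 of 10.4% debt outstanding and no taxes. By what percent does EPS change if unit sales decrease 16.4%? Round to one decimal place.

Total contribution margin = 31,710 × R$27.61 = R$875,513.10.
Operating income = contribution − fixed costs = R$875,513.10 − R$340,800 = R$534,713.10.
After interest of R$265,720.00, pre-tax earnings = R$268,993.10.
DCL = total CM / (EBIT − I) = R$875,513.10 / R$268,993.10 = 3.2548.
%ΔEPS = DCL × %ΔSales = 3.2548 × -16.4% = -53.4%.

-53.4%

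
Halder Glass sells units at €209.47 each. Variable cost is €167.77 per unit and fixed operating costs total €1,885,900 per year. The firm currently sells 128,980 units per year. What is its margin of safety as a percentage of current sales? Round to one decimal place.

Contribution margin per unit = €209.47 − €167.77 = €41.70. Break-even units = €1,885,900 ÷ €41.70 = 45,225.42; break-even revenue = 45,225.42 × €209.47 = €9,473,368.66.
Actual sales revenue = 128,980 × €209.47 = €27,017,440.60.
Margin of safety = (€27,017,440.60 − €9,473,368.66) ÷ €27,017,440.60 = 64.9%.

64.9%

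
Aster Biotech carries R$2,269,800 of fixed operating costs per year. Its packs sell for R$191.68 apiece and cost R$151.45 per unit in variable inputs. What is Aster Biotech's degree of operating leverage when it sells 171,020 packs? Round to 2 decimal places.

1.49

At 171,020 units, contribution = 171,020 × R$40.23 = R$6,880,134.60.
EBIT = R$6,880,134.60 − R$2,269,800 = R$4,610,334.60.
Degree of operating leverage = R$6,880,134.60 / R$4,610,334.60 = 1.4923.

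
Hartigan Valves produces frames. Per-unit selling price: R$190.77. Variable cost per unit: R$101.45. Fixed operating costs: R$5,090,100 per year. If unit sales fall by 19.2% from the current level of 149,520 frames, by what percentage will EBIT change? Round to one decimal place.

At 149,520 units, contribution = 149,520 × R$89.32 = R$13,355,126.40.
Operating income = contribution − fixed costs = R$13,355,126.40 − R$5,090,100 = R$8,265,026.40.
Degree of operating leverage = R$13,355,126.40 / R$8,265,026.40 = 1.6159.
Operating income changes by 1.6159 × -19.2% = -31.0%.

-31.0%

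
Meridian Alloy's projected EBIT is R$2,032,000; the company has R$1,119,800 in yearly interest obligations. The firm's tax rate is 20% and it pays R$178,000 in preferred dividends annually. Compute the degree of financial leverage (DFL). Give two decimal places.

2.95

Interest = R$1,119,800.00.
Pre-tax preferred-dividend burden = R$178,000 ÷ (1 − 0.20) = R$222,500.00.
DFL = EBIT ÷ [EBIT − I − D_p/(1−t)] = R$2,032,000 ÷ [R$2,032,000 − R$1,119,800.00 − R$222,500.00] = R$2,032,000 ÷ R$689,700.00 = 2.9462.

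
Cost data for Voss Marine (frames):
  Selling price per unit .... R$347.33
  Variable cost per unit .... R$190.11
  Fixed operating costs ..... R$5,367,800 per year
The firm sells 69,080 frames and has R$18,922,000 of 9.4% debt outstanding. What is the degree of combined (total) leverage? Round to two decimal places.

2.92

At 69,080 units, contribution = 69,080 × R$157.22 = R$10,860,757.60.
Subtracting fixed costs: EBIT = R$10,860,757.60 − R$5,367,800 = R$5,492,957.60. Interest = R$1,778,668.00, so EBIT − I = R$3,714,289.60.
Degree of total leverage = total CM / (EBIT − interest) = R$10,860,757.60 / R$3,714,289.60 = 2.9240.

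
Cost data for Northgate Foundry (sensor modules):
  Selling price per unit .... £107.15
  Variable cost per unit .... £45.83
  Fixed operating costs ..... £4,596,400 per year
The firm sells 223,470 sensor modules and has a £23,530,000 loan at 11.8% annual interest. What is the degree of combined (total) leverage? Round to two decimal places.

Total contribution margin = 223,470 × £61.32 = £13,703,180.40.
Operating income = contribution − fixed costs = £13,703,180.40 − £4,596,400 = £9,106,780.40. Interest = £2,776,540.00.
DOL = £13,703,180.40 ÷ £9,106,780.40 = 1.5047; DFL = £9,106,780.40 ÷ £6,330,240.40 = 1.4386.
DCL = DOL × DFL = 1.5047 × 1.4386 = 2.1647.

2.16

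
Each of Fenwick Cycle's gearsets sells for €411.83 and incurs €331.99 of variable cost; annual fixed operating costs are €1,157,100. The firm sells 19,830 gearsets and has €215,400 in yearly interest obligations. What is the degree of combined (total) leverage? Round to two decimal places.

Total contribution margin = 19,830 × €79.84 = €1,583,227.20.
EBIT = €1,583,227.20 − €1,157,100 = €426,127.20. Interest = €215,400.00, so EBIT − I = €210,727.20.
Degree of total leverage = total CM / (EBIT − interest) = €1,583,227.20 / €210,727.20 = 7.5132.

7.51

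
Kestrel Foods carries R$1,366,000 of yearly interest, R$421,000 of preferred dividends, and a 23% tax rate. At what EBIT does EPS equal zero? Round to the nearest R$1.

R$1,912,753

Preferred dividends are paid after tax, so their pre-tax equivalent is R$421,000 ÷ (1 − 0.23) = R$546,753.25.
EPS = 0 when EBIT covers interest plus the pre-tax preferred burden: R$1,366,000 + R$546,753.25 = R$1,912,753.25.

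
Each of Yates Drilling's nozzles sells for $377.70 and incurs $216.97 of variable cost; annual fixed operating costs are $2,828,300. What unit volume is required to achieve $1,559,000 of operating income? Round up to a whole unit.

Each unit contributes $377.70 − $216.97 = $160.73.
Units = (FC + target) / CM = ($2,828,300 + $1,559,000) / $160.73 = 27,296.09, so 27,297 nozzles.

27,297 nozzles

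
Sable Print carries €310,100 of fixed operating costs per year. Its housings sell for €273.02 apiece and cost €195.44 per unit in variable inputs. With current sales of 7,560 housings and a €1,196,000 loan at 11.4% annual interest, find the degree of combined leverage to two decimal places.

4.19

Contribution at this volume is 7,560 × €77.58 = €586,504.80.
Operating income = contribution − fixed costs = €586,504.80 − €310,100 = €276,404.80. Interest = €136,344.00.
DOL = €586,504.80 ÷ €276,404.80 = 2.1219; DFL = €276,404.80 ÷ €140,060.80 = 1.9735.
Combined leverage = 2.1219 × 1.9735 = 4.1876.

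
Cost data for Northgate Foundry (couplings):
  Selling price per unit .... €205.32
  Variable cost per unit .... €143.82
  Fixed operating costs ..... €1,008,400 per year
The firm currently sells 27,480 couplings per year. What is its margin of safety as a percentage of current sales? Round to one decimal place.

40.3%

Unit CM = price − variable cost = €205.32 − €143.82 = €61.50. Break-even units = €1,008,400 ÷ €61.50 = 16,396.75; break-even revenue = 16,396.75 × €205.32 = €3,366,580.29.
Actual sales revenue = 27,480 × €205.32 = €5,642,193.60.
Margin of safety = (€5,642,193.60 − €3,366,580.29) ÷ €5,642,193.60 = 40.3%.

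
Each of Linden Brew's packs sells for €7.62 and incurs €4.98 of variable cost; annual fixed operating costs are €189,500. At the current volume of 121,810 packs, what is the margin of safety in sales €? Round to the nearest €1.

Each unit contributes €7.62 − €4.98 = €2.64. Break-even units = €189,500 ÷ €2.64 = 71,780.30; break-even revenue = 71,780.30 × €7.62 = €546,965.91.
Actual sales revenue = 121,810 × €7.62 = €928,192.20.
Margin of safety = €928,192.20 − €546,965.91 = €381,226.

€381,226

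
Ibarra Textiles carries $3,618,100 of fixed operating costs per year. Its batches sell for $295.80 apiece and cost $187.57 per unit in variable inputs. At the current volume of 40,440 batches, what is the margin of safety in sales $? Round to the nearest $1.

Unit CM = price − variable cost = $295.80 − $187.57 = $108.23. Break-even units = $3,618,100 ÷ $108.23 = 33,429.73; break-even revenue = 33,429.73 × $295.80 = $9,888,515.01.
Current sales = 40,440 × $295.80 = $11,962,152.00.
Margin of safety = $11,962,152.00 − $9,888,515.01 = $2,073,637.

$2,073,637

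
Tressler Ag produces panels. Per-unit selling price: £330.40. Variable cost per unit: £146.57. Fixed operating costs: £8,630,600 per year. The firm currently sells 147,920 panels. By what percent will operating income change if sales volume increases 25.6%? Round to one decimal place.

+37.5%

At 147,920 units, contribution = 147,920 × £183.83 = £27,192,133.60.
Subtracting fixed costs: EBIT = £27,192,133.60 − £8,630,600 = £18,561,533.60.
So DOL = total CM / EBIT = £27,192,133.60 / £18,561,533.60 = 1.4650.
Operating income changes by 1.4650 × +25.6% = +37.5%.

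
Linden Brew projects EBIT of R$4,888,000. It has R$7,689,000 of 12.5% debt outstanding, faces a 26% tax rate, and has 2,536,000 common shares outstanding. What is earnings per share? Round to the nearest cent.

R$1.15

Pre-tax income = R$4,888,000 − R$961,125.00 = R$3,926,875.00.
After tax at 26%: net income = R$3,926,875.00 × 0.74 = R$2,905,887.50.
EPS = R$2,905,887.50 ÷ 2,536,000 = R$1.15.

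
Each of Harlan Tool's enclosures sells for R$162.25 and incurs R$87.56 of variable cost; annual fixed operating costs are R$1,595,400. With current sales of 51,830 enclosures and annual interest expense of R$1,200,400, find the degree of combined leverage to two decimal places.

Contribution at this volume is 51,830 × R$74.69 = R$3,871,182.70.
Operating income = contribution − fixed costs = R$3,871,182.70 − R$1,595,400 = R$2,275,782.70. Interest = R$1,200,400.00.
DOL = R$3,871,182.70 ÷ R$2,275,782.70 = 1.7010; DFL = R$2,275,782.70 ÷ R$1,075,382.70 = 2.1163.
DCL = DOL × DFL = 1.7010 × 2.1163 = 3.5998.

3.60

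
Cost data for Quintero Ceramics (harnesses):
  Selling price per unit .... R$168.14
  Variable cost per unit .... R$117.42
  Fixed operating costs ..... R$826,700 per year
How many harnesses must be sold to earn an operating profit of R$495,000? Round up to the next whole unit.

26,059 harnesses

Unit CM = price − variable cost = R$168.14 − R$117.42 = R$50.72.
Required volume = (fixed costs + target profit) ÷ CM = (R$826,700 + R$495,000) ÷ R$50.72 = 26,058.75, so 26,059 harnesses.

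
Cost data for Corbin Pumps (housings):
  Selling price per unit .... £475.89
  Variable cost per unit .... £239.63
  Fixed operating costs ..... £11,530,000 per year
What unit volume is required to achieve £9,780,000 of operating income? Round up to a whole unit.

Contribution margin per unit = £475.89 − £239.63 = £236.26.
Units = (FC + target) / CM = (£11,530,000 + £9,780,000) / £236.26 = 90,197.24, so 90,198 housings.

90,198 housings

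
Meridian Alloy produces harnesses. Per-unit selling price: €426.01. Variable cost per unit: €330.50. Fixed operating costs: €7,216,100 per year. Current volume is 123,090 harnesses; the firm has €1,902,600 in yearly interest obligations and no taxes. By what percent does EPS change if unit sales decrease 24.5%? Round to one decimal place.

Total contribution margin = 123,090 × €95.51 = €11,756,325.90.
EBIT = €11,756,325.90 − €7,216,100 = €4,540,225.90.
After interest of €1,902,600.00, pre-tax earnings = €2,637,625.90.
Degree of combined leverage = contribution ÷ (EBIT − I) = €11,756,325.90 ÷ €2,637,625.90 = 4.4572.
%ΔEPS = DCL × %ΔSales = 4.4572 × -24.5% = -109.2%.

-109.2%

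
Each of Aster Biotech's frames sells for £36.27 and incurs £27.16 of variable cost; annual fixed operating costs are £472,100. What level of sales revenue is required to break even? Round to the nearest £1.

Contribution margin per unit = £36.27 − £27.16 = £9.11, a CM ratio of £9.11 ÷ £36.27 = 0.2512.
Break-even revenue = fixed costs × price ÷ CM = £472,100 × £36.27 ÷ £9.11 = £1,879,590.

£1,879,590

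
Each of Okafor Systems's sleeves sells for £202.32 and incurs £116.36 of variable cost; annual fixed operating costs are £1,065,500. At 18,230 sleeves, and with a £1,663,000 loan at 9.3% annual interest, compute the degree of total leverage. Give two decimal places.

4.52

At 18,230 units, contribution = 18,230 × £85.96 = £1,567,050.80.
Operating income = contribution − fixed costs = £1,567,050.80 − £1,065,500 = £501,550.80. Interest = £154,659.00, so EBIT − I = £346,891.80.
DCL = contribution ÷ (EBIT − I) = £1,567,050.80 ÷ £346,891.80 = 4.5174.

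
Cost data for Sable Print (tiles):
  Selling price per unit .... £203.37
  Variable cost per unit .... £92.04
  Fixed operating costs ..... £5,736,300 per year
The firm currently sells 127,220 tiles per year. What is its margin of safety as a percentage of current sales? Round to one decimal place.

Unit CM = price − variable cost = £203.37 − £92.04 = £111.33. Break-even units = £5,736,300 ÷ £111.33 = 51,525.20; break-even revenue = 51,525.20 × £203.37 = £10,478,678.98.
Current sales = 127,220 × £203.37 = £25,872,731.40.
Margin of safety = (£25,872,731.40 − £10,478,678.98) ÷ £25,872,731.40 = 59.5%.

59.5%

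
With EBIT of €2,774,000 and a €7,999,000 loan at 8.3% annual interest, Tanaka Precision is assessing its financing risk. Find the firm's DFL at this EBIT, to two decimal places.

1.31

Annual interest charges come to €663,917.00.
Degree of financial leverage = EBIT / (EBIT − interest) = €2,774,000 / €2,110,083.00 = 1.3146.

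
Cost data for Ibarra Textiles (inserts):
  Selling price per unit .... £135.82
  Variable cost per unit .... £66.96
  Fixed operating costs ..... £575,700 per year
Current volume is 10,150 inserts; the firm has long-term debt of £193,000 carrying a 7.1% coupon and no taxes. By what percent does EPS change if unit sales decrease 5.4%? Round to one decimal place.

-34.5%

Total contribution margin = 10,150 × £68.86 = £698,929.00.
Operating income = contribution − fixed costs = £698,929.00 − £575,700 = £123,229.00.
Interest = £13,703.00, so EBIT − I = £109,526.00.
DCL = total CM / (EBIT − I) = £698,929.00 / £109,526.00 = 6.3814.
%ΔEPS = DCL × %ΔSales = 6.3814 × -5.4% = -34.5%.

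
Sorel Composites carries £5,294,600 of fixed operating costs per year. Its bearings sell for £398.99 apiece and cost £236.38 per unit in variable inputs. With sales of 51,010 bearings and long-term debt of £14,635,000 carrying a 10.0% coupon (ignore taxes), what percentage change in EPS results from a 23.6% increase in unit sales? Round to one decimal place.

+127.4%

Contribution at this volume is 51,010 × £162.61 = £8,294,736.10.
Operating income = contribution − fixed costs = £8,294,736.10 − £5,294,600 = £3,000,136.10.
Interest = £1,463,500.00, so EBIT − I = £1,536,636.10.
DCL = total CM / (EBIT − I) = £8,294,736.10 / £1,536,636.10 = 5.3980.
EPS therefore changes by 5.3980 × (+23.6%) = +127.4%.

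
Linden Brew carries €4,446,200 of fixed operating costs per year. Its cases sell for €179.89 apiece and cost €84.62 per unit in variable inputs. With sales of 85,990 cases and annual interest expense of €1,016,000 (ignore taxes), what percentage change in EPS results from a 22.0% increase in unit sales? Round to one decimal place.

+66.0%

Contribution at this volume is 85,990 × €95.27 = €8,192,267.30.
Subtracting fixed costs: EBIT = €8,192,267.30 − €4,446,200 = €3,746,067.30.
After interest of €1,016,000.00, pre-tax earnings = €2,730,067.30.
Degree of combined leverage = contribution ÷ (EBIT − I) = €8,192,267.30 ÷ €2,730,067.30 = 3.0008.
EPS therefore changes by 3.0008 × (+22.0%) = +66.0%.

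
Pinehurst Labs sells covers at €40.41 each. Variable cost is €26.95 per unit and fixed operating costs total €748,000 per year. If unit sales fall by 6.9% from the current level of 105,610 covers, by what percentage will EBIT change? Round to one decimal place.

-14.6%

Total contribution margin = 105,610 × €13.46 = €1,421,510.60.
EBIT = €1,421,510.60 − €748,000 = €673,510.60.
DOL = contribution ÷ EBIT = €1,421,510.60 ÷ €673,510.60 = 2.1106.
%ΔEBIT = DOL × %ΔSales = 2.1106 × -6.9% = -14.6%.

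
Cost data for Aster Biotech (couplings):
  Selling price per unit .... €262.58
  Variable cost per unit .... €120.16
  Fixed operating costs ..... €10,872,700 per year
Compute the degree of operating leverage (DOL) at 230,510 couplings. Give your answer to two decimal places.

At 230,510 units, contribution = 230,510 × €142.42 = €32,829,234.20.
Subtracting fixed costs: EBIT = €32,829,234.20 − €10,872,700 = €21,956,534.20.
So DOL = total CM / EBIT = €32,829,234.20 / €21,956,534.20 = 1.4952.

1.50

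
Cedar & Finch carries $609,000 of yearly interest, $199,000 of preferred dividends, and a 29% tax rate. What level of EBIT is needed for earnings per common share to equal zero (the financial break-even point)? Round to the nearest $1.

Preferred dividends are paid after tax, so their pre-tax equivalent is $199,000 ÷ (1 − 0.29) = $280,281.69.
Financial break-even EBIT = interest + D_p ÷ (1 − t) = $609,000 + $280,281.69 = $889,281.69.

$889,282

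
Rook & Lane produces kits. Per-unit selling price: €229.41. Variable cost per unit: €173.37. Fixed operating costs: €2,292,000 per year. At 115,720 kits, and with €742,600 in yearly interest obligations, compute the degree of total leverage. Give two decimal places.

Contribution at this volume is 115,720 × €56.04 = €6,484,948.80.
Subtracting fixed costs: EBIT = €6,484,948.80 − €2,292,000 = €4,192,948.80. Interest = €742,600.00.
DOL = €6,484,948.80 ÷ €4,192,948.80 = 1.5466; DFL = €4,192,948.80 ÷ €3,450,348.80 = 1.2152.
Combined leverage = 1.5466 × 1.2152 = 1.8794.

1.88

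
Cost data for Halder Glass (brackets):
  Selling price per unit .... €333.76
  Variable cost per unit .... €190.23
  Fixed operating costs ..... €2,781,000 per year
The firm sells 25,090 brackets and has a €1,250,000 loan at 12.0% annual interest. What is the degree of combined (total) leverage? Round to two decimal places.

Total contribution margin = 25,090 × €143.53 = €3,601,167.70.
Subtracting fixed costs: EBIT = €3,601,167.70 − €2,781,000 = €820,167.70. Interest = €150,000.00.
DOL = €3,601,167.70 ÷ €820,167.70 = 4.3908; DFL = €820,167.70 ÷ €670,167.70 = 1.2238.
DCL = DOL × DFL = 4.3908 × 1.2238 = 5.3735.

5.37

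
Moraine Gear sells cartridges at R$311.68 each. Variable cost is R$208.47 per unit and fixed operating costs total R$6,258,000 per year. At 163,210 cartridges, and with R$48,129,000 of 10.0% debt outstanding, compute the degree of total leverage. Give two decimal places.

Total contribution margin = 163,210 × R$103.21 = R$16,844,904.10.
Operating income = contribution − fixed costs = R$16,844,904.10 − R$6,258,000 = R$10,586,904.10. Interest = R$4,812,900.00, so EBIT − I = R$5,774,004.10.
Degree of total leverage = total CM / (EBIT − interest) = R$16,844,904.10 / R$5,774,004.10 = 2.9174.

2.92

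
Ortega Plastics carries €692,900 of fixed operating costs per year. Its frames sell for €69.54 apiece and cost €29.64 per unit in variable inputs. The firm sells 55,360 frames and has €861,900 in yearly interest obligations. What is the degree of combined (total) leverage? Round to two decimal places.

3.38

At 55,360 units, contribution = 55,360 × €39.90 = €2,208,864.00.
Operating income = contribution − fixed costs = €2,208,864.00 − €692,900 = €1,515,964.00. Interest = €861,900.00, so EBIT − I = €654,064.00.
Degree of total leverage = total CM / (EBIT − interest) = €2,208,864.00 / €654,064.00 = 3.3771.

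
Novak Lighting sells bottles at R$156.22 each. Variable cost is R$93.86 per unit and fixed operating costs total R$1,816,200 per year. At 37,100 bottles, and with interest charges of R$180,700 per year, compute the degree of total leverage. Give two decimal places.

7.31

At 37,100 units, contribution = 37,100 × R$62.36 = R$2,313,556.00.
Subtracting fixed costs: EBIT = R$2,313,556.00 − R$1,816,200 = R$497,356.00. Interest = R$180,700.00, so EBIT − I = R$316,656.00.
Degree of total leverage = total CM / (EBIT − interest) = R$2,313,556.00 / R$316,656.00 = 7.3062.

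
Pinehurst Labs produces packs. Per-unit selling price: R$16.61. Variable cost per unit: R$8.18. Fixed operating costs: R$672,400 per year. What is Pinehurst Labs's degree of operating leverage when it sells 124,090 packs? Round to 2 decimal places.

2.80

Contribution at this volume is 124,090 × R$8.43 = R$1,046,078.70.
Subtracting fixed costs: EBIT = R$1,046,078.70 − R$672,400 = R$373,678.70.
DOL = contribution ÷ EBIT = R$1,046,078.70 ÷ R$373,678.70 = 2.7994.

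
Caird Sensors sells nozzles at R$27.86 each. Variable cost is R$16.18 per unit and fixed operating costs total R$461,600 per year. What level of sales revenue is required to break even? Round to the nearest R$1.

R$1,101,042

Contribution margin per unit = R$27.86 − R$16.18 = R$11.68, a CM ratio of R$11.68 ÷ R$27.86 = 0.4192.
Break-even revenue = fixed costs × price ÷ CM = R$461,600 × R$27.86 ÷ R$11.68 = R$1,101,042.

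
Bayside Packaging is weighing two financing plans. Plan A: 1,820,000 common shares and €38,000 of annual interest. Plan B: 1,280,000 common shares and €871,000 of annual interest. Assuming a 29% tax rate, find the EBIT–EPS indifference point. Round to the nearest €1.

At indifference, (EBIT − 38,000)(1 − t)/1,820,000 = (EBIT − 871,000)(1 − t)/1,280,000.
The (1 − t) factor cancels: (EBIT − 38,000) × 1,280,000 = (EBIT − 871,000) × 1,820,000.
EBIT × (1,820,000 − 1,280,000) = 871,000 × 1,820,000 − 38,000 × 1,280,000 = 1,536,580,000,000, so EBIT = 1,536,580,000,000 ÷ 540,000 = 2,845,518.52.

€2,845,519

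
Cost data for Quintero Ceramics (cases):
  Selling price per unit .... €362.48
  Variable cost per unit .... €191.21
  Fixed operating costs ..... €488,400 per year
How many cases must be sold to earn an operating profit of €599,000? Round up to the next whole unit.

Unit CM = price − variable cost = €362.48 − €191.21 = €171.27.
Required volume = (fixed costs + target profit) ÷ CM = (€488,400 + €599,000) ÷ €171.27 = 6,349.04, so 6,350 cases.

6,350 cases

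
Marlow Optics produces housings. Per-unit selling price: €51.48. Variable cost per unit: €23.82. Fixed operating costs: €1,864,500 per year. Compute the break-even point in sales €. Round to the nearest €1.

Contribution margin per unit = €51.48 − €23.82 = €27.66, a CM ratio of €27.66 ÷ €51.48 = 0.5373.
Break-even revenue = fixed costs × price ÷ CM = €1,864,500 × €51.48 ÷ €27.66 = €3,470,154.

€3,470,154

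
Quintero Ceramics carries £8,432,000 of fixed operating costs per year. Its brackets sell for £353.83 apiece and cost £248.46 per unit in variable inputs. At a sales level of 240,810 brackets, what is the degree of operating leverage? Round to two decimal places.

1.50

Contribution at this volume is 240,810 × £105.37 = £25,374,149.70.
Operating income = contribution − fixed costs = £25,374,149.70 − £8,432,000 = £16,942,149.70.
So DOL = total CM / EBIT = £25,374,149.70 / £16,942,149.70 = 1.4977.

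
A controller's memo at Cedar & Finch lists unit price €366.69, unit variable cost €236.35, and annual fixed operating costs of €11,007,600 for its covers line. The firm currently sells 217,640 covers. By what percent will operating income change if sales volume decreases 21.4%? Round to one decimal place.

-35.0%

Contribution at this volume is 217,640 × €130.34 = €28,367,197.60.
EBIT = €28,367,197.60 − €11,007,600 = €17,359,597.60.
So DOL = total CM / EBIT = €28,367,197.60 / €17,359,597.60 = 1.6341.
So EBIT moves 1.6341 × (-21.4%) = -35.0%.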